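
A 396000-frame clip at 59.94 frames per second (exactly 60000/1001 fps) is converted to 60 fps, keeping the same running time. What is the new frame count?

396396 frames

Target frames = source frames × (target rate / source rate) = 396000 × (60)/(60000/1001) = 396000 × 1001/1000 = 396396.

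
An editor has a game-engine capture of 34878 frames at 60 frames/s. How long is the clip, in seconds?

581.3 seconds

Running time = 34878 / (60) = 581.3 s.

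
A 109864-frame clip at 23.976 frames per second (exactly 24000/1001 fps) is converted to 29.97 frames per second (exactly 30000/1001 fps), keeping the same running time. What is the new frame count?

137330 frames

Target frames = source frames × (target rate / source rate) = 109864 × (30000/1001)/(24000/1001) = 109864 × 5/4 = 137330.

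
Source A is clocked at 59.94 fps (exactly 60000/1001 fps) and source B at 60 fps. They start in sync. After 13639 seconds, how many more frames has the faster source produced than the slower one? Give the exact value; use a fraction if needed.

818340/1001 frames

A emits 60000/1001 × 13639 = 818340000/1001 frames; B emits 60 × 13639 = 818340.
Difference = 818340/1001 frames (≈ 817.5225); B is ahead of A.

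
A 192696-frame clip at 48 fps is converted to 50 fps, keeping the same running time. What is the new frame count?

200725 frames

Target frames = source frames × (target rate / source rate) = 192696 × (50)/(48) = 192696 × 25/24 = 200725.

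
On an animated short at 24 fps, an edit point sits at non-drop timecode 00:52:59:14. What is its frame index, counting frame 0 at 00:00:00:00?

Total seconds to the label: (0 × 3600 + 52 × 60 + 59) = 3179.
Frame index = 3179 × 24 + 14 = 76310.

76310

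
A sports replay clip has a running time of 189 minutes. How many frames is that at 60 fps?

680400 frames

189 min = 11340 s.
Frames = 11340 × 60 = 680400.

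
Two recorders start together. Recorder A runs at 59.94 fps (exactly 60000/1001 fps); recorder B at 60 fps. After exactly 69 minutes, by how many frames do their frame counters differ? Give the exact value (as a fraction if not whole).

248400/1001 frames

69 min = 4140 s.
A emits 60000/1001 × 4140 = 248400000/1001 frames; B emits 60 × 4140 = 248400.
Difference = 248400/1001 frames (≈ 248.1518); B is ahead of A.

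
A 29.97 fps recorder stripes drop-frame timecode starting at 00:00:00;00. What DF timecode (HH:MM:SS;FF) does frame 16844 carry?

00:09:22;02

Ten DF minutes hold 17982 frames, so frame 16844 lies in block 0 (frames 0–17981) with 16844 frames into that block.
The block's first minute is 1800 frames and the rest 1798 each; 16844 frames reaches minute 9, so 0 × 18 + 9 × 2 = 18 labels have been skipped so far.
Adding those back, label number 16844 + 18 = 16862 at 30 labels/s is 562 s + 2 f = 0 h 9 min 22 s frame 2, i.e. 00:09:22;02.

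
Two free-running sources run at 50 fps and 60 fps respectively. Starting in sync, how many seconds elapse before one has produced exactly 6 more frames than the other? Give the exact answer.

0.6 seconds

The gap grows by |60 − 50| = 10 frames per second.
Time for a 6-frame gap: 6 ÷ (10) = 0.6 s.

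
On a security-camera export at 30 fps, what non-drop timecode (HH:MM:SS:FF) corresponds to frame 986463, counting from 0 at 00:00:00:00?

986463 ÷ 30 = 32882 full seconds, remainder 3 frames.
32882 s = 9 h 8 min 2 s.
Timecode: 09:08:02:03.

09:08:02:03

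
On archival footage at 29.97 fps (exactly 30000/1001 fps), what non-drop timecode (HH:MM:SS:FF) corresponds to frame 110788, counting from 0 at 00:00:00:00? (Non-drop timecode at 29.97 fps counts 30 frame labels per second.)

01:01:32:28

110788 ÷ 30 = 3692 full seconds, remainder 28 frames.
3692 s = 1 h 1 min 32 s.
Timecode: 01:01:32:28.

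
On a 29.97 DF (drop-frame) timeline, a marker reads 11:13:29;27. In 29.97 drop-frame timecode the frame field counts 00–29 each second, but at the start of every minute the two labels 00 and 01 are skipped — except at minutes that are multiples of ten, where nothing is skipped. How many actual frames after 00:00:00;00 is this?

1211085

As if non-drop at 30 labels/s: (11 × 3600 + 13 × 60 + 29) × 30 + 27 = 1212297.
Minute boundaries passed: 673; those not divisible by 10: 673 − 67 = 606; dropped labels = 2 × 606 = 1212.
Actual frame index = 1212297 − 1212 = 1211085.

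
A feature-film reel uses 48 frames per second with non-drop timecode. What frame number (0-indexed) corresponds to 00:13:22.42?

38538

Total seconds to the label: (0 × 3600 + 13 × 60 + 22) = 802.
Frame index = 802 × 48 + 42 = 38538.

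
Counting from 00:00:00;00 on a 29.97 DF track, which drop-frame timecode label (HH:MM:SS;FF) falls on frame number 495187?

Ten DF minutes hold 17982 frames, so frame 495187 lies in block 27 (frames 485514–503495) with 9673 frames into that block.
The block's first minute is 1800 frames and the rest 1798 each; 9673 frames reaches minute 5, so 27 × 18 + 5 × 2 = 496 labels have been skipped so far.
Adding those back, label number 495187 + 496 = 495683 at 30 labels/s is 16522 s + 23 f = 4 h 35 min 22 s frame 23, i.e. 04:35:22;23.

04:35:22;23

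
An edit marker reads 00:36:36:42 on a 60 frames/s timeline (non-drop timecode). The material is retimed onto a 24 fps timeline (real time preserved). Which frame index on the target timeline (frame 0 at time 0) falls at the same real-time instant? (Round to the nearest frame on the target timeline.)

Source frame index: (0×3600 + 36×60 + 36) × 60 + 42 = 131802.
Real time: 131802 / (60) = 21967/10 s.
Target frame: (21967/10) × (24) = 263604/5 ≈ 52720.800 → 52721.

frame 52721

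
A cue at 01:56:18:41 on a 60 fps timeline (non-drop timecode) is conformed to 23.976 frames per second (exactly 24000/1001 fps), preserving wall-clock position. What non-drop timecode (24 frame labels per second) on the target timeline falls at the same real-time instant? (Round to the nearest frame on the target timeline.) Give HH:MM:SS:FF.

Source frame index: (1×3600 + 56×60 + 18) × 60 + 41 = 418721.
Real time: 418721 / (60) = 418721/60 s.
Target frame: (418721/60) × (24000/1001) = 167488400/1001 ≈ 167321.079 → 167321.
At 24 labels/s: frame 167321 → 01:56:11:17.

01:56:11:17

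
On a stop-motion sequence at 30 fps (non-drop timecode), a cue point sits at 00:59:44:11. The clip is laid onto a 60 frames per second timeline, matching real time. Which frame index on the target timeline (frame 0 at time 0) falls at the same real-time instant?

frame 215062

Source frame index: (0×3600 + 59×60 + 44) × 30 + 11 = 107531.
Real time: 107531 / (30) = 107531/30 s.
Target frame: (107531/30) × (60) = 215062.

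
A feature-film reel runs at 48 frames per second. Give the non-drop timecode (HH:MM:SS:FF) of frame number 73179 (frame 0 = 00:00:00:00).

00:25:24:27

73179 ÷ 48 = 1524 full seconds, remainder 27 frames.
1524 s = 0 h 25 min 24 s.
Timecode: 00:25:24:27.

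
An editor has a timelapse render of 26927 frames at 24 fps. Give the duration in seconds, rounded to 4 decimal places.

1121.9583 seconds

Running time = 26927 × 1/24 = 26927/24 s ≈ 1121.9583 s.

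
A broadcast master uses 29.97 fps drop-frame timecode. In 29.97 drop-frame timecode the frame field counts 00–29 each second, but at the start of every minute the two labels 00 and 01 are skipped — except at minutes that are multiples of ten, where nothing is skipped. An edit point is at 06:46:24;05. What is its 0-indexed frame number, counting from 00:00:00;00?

730793

As if non-drop at 30 labels/s: (6 × 3600 + 46 × 60 + 24) × 30 + 5 = 731525.
Minute boundaries passed: 406; those not divisible by 10: 406 − 40 = 366; dropped labels = 2 × 366 = 732.
Actual frame index = 731525 − 732 = 730793.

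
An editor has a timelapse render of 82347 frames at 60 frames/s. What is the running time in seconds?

Running time = 82347 / (60) = 1372.45 s.

1372.45 seconds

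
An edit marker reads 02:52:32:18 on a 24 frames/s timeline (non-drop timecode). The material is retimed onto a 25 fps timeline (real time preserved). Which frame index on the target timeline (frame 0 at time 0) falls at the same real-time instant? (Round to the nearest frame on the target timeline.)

Source frame index: (2×3600 + 52×60 + 32) × 24 + 18 = 248466.
Real time: 248466 / (24) = 41411/4 s.
Target frame: (41411/4) × (25) = 1035275/4 ≈ 258818.750 → 258819.

frame 258819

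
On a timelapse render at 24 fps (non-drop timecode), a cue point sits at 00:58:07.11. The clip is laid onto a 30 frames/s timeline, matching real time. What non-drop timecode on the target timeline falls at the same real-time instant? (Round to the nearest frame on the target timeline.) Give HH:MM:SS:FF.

Source frame index: (0×3600 + 58×60 + 7) × 24 + 11 = 83699.
Real time: 83699 / (24) = 83699/24 s.
Target frame: (83699/24) × (30) = 418495/4 ≈ 104623.750 → 104624.
At 30 labels/s: frame 104624 → 00:58:07:14.

00:58:07:14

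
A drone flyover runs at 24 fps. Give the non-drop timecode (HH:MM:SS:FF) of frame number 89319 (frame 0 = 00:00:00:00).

89319 ÷ 24 = 3721 full seconds, remainder 15 frames.
3721 s = 1 h 2 min 1 s.
Timecode: 01:02:01:15.

01:02:01:15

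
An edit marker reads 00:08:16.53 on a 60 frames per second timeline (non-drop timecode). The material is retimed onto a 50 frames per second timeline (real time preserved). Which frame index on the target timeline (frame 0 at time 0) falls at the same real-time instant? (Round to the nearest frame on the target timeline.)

frame 24844

Source frame index: (0×3600 + 8×60 + 16) × 60 + 53 = 29813.
Real time: 29813 / (60) = 29813/60 s.
Target frame: (29813/60) × (50) = 149065/6 ≈ 24844.167 → 24844.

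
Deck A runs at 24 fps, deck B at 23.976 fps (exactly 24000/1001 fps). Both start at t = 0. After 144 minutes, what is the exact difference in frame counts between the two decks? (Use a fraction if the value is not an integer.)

207360/1001 frames

144 min = 8640 s.
A emits 24 × 8640 = 207360 frames; B emits 24000/1001 × 8640 = 207360000/1001.
Difference = 207360/1001 frames (≈ 207.1528); B is behind A.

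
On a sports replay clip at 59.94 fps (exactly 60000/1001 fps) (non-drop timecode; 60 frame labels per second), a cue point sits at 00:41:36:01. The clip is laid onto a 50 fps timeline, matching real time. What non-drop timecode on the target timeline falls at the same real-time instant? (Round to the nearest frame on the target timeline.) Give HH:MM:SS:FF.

Source frame index: (0×3600 + 41×60 + 36) × 60 + 1 = 149761.
Real time: 149761 / (60000/1001) = 149910761/60000 s.
Target frame: (149910761/60000) × (50) = 149910761/1200 ≈ 124925.634 → 124926.
At 50 labels/s: frame 124926 → 00:41:38:26.

00:41:38:26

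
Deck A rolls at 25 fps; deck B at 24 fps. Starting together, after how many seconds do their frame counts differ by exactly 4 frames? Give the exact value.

The gap grows by |24 − 25| = 1 frame per second.
Time for a 4-frame gap: 4 ÷ (1) = 4 s.

4 seconds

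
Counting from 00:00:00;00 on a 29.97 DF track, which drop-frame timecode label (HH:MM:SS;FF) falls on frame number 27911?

00:15:31;09

Ten DF minutes hold 17982 frames, so frame 27911 lies in block 1 (frames 17982–35963) with 9929 frames into that block.
The block's first minute is 1800 frames and the rest 1798 each; 9929 frames reaches minute 5, so 1 × 18 + 5 × 2 = 28 labels have been skipped so far.
Adding those back, label number 27911 + 28 = 27939 at 30 labels/s is 931 s + 9 f = 0 h 15 min 31 s frame 9, i.e. 00:15:31;09.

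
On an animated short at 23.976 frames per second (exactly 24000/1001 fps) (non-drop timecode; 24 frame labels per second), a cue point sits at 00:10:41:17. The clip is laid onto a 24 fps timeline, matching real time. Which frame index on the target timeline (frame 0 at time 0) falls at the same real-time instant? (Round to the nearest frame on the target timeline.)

frame 15416

Source frame index: (0×3600 + 10×60 + 41) × 24 + 17 = 15401.
Real time: 15401 / (24000/1001) = 15416401/24000 s.
Target frame: (15416401/24000) × (24) = 15416401/1000 ≈ 15416.401 → 15416.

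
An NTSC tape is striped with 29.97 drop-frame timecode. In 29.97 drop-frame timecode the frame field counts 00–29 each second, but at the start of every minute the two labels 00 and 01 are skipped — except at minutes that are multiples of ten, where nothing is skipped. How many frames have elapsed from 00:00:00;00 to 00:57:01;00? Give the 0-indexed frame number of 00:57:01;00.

Complete 10-minute blocks: 5, each 17982 frames → 89910.
Remaining 7 whole minutes in the current block: 1800 + 6 × 1798 = 12588 frames.
Within the current minute: 1 × 30 + 0 − 2 = 28 (labels ;00/;01 skipped at this minute). Total = 89910 + 12588 + 28 = 102526.

102526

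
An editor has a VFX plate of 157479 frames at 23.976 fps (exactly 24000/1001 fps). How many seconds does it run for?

6568.186625 seconds

Running time = 157479 / (24000/1001) = 6568.186625 s.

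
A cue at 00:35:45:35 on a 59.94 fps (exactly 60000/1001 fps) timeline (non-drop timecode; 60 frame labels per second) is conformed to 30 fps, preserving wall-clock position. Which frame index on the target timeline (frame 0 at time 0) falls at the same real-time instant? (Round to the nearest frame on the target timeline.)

frame 64432

Source frame index: (0×3600 + 35×60 + 45) × 60 + 35 = 128735.
Real time: 128735 / (60000/1001) = 25772747/12000 s.
Target frame: (25772747/12000) × (30) = 25772747/400 ≈ 64431.868 → 64432.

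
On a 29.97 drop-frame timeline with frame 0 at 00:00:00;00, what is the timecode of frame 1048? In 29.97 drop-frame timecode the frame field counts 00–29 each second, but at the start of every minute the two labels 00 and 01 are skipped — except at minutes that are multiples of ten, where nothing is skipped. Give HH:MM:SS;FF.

Ten DF minutes hold 17982 frames, so frame 1048 lies in block 0 (frames 0–17981) with 1048 frames into that block.
The block's first minute is 1800 frames and the rest 1798 each; 1048 frames reaches minute 0, so 0 × 18 + 0 × 2 = 0 labels have been skipped so far.
Adding those back, label number 1048 + 0 = 1048 at 30 labels/s is 34 s + 28 f = 0 h 0 min 34 s frame 28, i.e. 00:00:34;28.

00:00:34;28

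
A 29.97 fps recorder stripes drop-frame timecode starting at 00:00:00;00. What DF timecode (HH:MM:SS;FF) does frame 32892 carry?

Ten DF minutes hold 17982 frames, so frame 32892 lies in block 1 (frames 17982–35963) with 14910 frames into that block.
The block's first minute is 1800 frames and the rest 1798 each; 14910 frames reaches minute 8, so 1 × 18 + 8 × 2 = 34 labels have been skipped so far.
Adding those back, label number 32892 + 34 = 32926 at 30 labels/s is 1097 s + 16 f = 0 h 18 min 17 s frame 16, i.e. 00:18:17;16.

00:18:17;16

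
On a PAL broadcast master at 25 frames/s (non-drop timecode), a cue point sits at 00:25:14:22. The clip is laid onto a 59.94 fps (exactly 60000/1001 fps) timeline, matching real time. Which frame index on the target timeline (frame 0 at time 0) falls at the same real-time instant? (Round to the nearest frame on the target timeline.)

frame 90802

Source frame index: (0×3600 + 25×60 + 14) × 25 + 22 = 37872.
Real time: 37872 / (25) = 37872/25 s.
Target frame: (37872/25) × (60000/1001) = 90892800/1001 ≈ 90801.998 → 90802.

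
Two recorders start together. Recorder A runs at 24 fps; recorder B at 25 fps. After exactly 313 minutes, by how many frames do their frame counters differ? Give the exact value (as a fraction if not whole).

313 min = 18780 s.
A emits 24 × 18780 = 450720 frames; B emits 25 × 18780 = 469500.
Difference = 18780 frames; B is ahead of A.

18780 frames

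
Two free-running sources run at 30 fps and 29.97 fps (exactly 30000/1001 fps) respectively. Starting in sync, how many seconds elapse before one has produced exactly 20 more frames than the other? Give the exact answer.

The gap grows by |30000/1001 − 30| = 30/1001 frames per second.
Time for a 20-frame gap: 20 ÷ (30/1001) = 2002/3 s.

2002/3 seconds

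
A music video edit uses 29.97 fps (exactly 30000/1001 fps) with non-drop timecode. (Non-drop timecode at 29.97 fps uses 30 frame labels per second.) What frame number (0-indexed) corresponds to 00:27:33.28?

frame 49618

Total seconds to the label: (0 × 3600 + 27 × 60 + 33) = 1653.
Frame index = 1653 × 30 + 28 = 49618.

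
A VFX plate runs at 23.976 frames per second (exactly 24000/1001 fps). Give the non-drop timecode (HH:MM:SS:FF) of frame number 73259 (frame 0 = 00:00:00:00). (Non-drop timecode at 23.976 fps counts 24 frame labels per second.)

73259 ÷ 24 = 3052 full seconds, remainder 11 frames.
3052 s = 0 h 50 min 52 s.
Timecode: 00:50:52:11.

00:50:52:11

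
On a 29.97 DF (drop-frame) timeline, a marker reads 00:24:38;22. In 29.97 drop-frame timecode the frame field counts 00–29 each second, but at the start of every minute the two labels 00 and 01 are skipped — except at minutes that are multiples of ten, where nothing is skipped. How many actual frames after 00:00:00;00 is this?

As if non-drop at 30 labels/s: (0 × 3600 + 24 × 60 + 38) × 30 + 22 = 44362.
Minute boundaries passed: 24; those not divisible by 10: 24 − 2 = 22; dropped labels = 2 × 22 = 44.
Actual frame index = 44362 − 44 = 44318.

44318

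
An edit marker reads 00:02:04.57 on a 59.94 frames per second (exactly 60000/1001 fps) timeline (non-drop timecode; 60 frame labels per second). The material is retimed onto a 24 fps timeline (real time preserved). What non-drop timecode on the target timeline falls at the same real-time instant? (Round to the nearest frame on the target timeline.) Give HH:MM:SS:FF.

Source frame index: (0×3600 + 2×60 + 4) × 60 + 57 = 7497.
Real time: 7497 / (60000/1001) = 2501499/20000 s.
Target frame: (2501499/20000) × (24) = 7504497/2500 ≈ 3001.799 → 3002.
At 24 labels/s: frame 3002 → 00:02:05:02.

00:02:05:02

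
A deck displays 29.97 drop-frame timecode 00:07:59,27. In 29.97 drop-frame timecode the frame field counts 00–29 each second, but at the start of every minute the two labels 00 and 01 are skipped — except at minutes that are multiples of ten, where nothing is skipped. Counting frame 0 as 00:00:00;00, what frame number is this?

14383

Complete 10-minute blocks: 0, each 17982 frames → 0.
Remaining 7 whole minutes in the current block: 1800 + 6 × 1798 = 12588 frames.
Within the current minute: 59 × 30 + 27 − 2 = 1795 (labels ;00/;01 skipped at this minute). Total = 0 + 12588 + 1795 = 14383.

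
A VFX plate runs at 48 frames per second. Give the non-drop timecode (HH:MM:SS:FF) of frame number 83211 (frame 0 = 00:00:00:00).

83211 ÷ 48 = 1733 full seconds, remainder 27 frames.
1733 s = 0 h 28 min 53 s.
Timecode: 00:28:53:27.

00:28:53:27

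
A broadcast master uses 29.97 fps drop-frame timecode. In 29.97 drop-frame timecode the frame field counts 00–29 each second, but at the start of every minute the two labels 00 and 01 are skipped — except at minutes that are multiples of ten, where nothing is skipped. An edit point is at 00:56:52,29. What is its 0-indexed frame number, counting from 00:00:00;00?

Complete 10-minute blocks: 5, each 17982 frames → 89910.
Remaining 6 whole minutes in the current block: 1800 + 5 × 1798 = 10790 frames.
Within the current minute: 52 × 30 + 29 − 2 = 1587 (labels ;00/;01 skipped at this minute). Total = 89910 + 10790 + 1587 = 102287.

102287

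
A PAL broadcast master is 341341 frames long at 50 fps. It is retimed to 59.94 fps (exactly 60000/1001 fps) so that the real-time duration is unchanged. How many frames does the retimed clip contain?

409200 frames

Target frames = source frames × (target rate / source rate) = 341341 × (60000/1001)/(50) = 341341 × 1200/1001 = 409200.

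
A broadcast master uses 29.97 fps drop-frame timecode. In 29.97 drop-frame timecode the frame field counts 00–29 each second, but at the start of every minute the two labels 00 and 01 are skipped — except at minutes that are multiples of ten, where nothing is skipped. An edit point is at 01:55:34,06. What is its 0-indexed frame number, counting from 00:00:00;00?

207818

As if non-drop at 30 labels/s: (1 × 3600 + 55 × 60 + 34) × 30 + 6 = 208026.
Minute boundaries passed: 115; those not divisible by 10: 115 − 11 = 104; dropped labels = 2 × 104 = 208.
Actual frame index = 208026 − 208 = 207818.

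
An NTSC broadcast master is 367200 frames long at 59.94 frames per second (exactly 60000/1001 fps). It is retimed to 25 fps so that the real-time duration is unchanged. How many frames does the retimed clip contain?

153153 frames

Target frames = source frames × (target rate / source rate) = 367200 × (25)/(60000/1001) = 367200 × 1001/2400 = 153153.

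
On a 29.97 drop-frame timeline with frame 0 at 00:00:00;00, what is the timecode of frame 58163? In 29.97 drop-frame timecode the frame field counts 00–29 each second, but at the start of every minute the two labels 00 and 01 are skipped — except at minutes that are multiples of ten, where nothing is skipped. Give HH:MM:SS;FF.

00:32:20;21

Ten DF minutes hold 17982 frames, so frame 58163 lies in block 3 (frames 53946–71927) with 4217 frames into that block.
The block's first minute is 1800 frames and the rest 1798 each; 4217 frames reaches minute 2, so 3 × 18 + 2 × 2 = 58 labels have been skipped so far.
Adding those back, label number 58163 + 58 = 58221 at 30 labels/s is 1940 s + 21 f = 0 h 32 min 20 s frame 21, i.e. 00:32:20;21.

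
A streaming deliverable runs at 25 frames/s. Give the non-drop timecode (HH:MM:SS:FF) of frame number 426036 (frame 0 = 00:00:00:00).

426036 ÷ 25 = 17041 full seconds, remainder 11 frames.
17041 s = 4 h 44 min 1 s.
Timecode: 04:44:01:11.

04:44:01:11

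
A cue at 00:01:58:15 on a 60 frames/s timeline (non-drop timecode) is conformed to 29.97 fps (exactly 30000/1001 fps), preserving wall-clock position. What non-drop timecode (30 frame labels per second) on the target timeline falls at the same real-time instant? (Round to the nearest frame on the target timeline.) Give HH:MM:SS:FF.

00:01:58:04

Source frame index: (0×3600 + 1×60 + 58) × 60 + 15 = 7095.
Real time: 7095 / (60) = 473/4 s.
Target frame: (473/4) × (30000/1001) = 322500/91 ≈ 3543.956 → 3544.
At 30 labels/s: frame 3544 → 00:01:58:04.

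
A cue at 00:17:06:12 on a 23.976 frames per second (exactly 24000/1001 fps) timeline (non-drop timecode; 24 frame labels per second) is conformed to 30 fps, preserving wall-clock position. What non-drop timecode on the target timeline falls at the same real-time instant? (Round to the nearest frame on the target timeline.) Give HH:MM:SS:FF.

Source frame index: (0×3600 + 17×60 + 6) × 24 + 12 = 24636.
Real time: 24636 / (24000/1001) = 2055053/2000 s.
Target frame: (2055053/2000) × (30) = 6165159/200 ≈ 30825.795 → 30826.
At 30 labels/s: frame 30826 → 00:17:07:16.

00:17:07:16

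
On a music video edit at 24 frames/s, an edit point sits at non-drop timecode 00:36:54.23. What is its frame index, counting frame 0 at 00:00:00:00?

Total seconds to the label: (0 × 3600 + 36 × 60 + 54) = 2214.
Frame index = 2214 × 24 + 23 = 53159.

frame 53159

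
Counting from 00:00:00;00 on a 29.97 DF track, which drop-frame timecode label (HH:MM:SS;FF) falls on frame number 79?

00:00:02;19

Ten DF minutes hold 17982 frames, so frame 79 lies in block 0 (frames 0–17981) with 79 frames into that block.
The block's first minute is 1800 frames and the rest 1798 each; 79 frames reaches minute 0, so 0 × 18 + 0 × 2 = 0 labels have been skipped so far.
Adding those back, label number 79 + 0 = 79 at 30 labels/s is 2 s + 19 f = 0 h 0 min 2 s frame 19, i.e. 00:00:02;19.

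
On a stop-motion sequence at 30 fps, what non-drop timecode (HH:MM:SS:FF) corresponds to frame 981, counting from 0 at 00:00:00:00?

00:00:32:21

981 ÷ 30 = 32 full seconds, remainder 21 frames.
32 s = 0 h 0 min 32 s.
Timecode: 00:00:32:21.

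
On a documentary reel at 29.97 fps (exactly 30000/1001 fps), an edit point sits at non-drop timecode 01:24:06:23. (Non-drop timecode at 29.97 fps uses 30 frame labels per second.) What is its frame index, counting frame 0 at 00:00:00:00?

frame 151403

Total seconds to the label: (1 × 3600 + 24 × 60 + 6) = 5046.
Frame index = 5046 × 30 + 23 = 151403.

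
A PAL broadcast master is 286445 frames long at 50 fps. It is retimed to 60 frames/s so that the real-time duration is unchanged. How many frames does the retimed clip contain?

Target frames = source frames × (target rate / source rate) = 286445 × (60)/(50) = 286445 × 6/5 = 343734.

343734 frames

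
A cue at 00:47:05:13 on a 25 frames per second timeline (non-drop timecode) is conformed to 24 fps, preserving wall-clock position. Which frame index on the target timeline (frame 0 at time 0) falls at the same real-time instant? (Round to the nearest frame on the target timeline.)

Source frame index: (0×3600 + 47×60 + 5) × 25 + 13 = 70638.
Real time: 70638 / (25) = 70638/25 s.
Target frame: (70638/25) × (24) = 1695312/25 ≈ 67812.480 → 67812.

frame 67812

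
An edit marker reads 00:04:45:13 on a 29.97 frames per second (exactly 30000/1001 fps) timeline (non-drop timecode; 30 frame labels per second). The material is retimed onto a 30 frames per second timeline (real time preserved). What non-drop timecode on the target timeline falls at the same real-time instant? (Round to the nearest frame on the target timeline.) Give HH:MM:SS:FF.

Source frame index: (0×3600 + 4×60 + 45) × 30 + 13 = 8563.
Real time: 8563 / (30000/1001) = 8571563/30000 s.
Target frame: (8571563/30000) × (30) = 8571563/1000 ≈ 8571.563 → 8572.
At 30 labels/s: frame 8572 → 00:04:45:22.

00:04:45:22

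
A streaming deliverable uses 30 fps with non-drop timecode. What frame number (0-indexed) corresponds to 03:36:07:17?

frame 389027

Total seconds to the label: (3 × 3600 + 36 × 60 + 7) = 12967.
Frame index = 12967 × 30 + 17 = 389027.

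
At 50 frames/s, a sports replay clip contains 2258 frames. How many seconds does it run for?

Running time = 2258 / (50) = 45.16 s.

45.16 seconds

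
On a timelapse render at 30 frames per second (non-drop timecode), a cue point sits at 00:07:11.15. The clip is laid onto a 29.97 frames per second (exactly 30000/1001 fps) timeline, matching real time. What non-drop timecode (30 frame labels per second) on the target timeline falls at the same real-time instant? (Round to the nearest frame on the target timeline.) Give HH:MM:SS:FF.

00:07:11:02

Source frame index: (0×3600 + 7×60 + 11) × 30 + 15 = 12945.
Real time: 12945 / (30) = 863/2 s.
Target frame: (863/2) × (30000/1001) = 12945000/1001 ≈ 12932.068 → 12932.
At 30 labels/s: frame 12932 → 00:07:11:02.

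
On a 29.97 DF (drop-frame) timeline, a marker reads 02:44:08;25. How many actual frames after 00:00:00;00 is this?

Complete 10-minute blocks: 16, each 17982 frames → 287712.
Remaining 4 whole minutes in the current block: 1800 + 3 × 1798 = 7194 frames.
Within the current minute: 8 × 30 + 25 − 2 = 263 (labels ;00/;01 skipped at this minute). Total = 287712 + 7194 + 263 = 295169.

295169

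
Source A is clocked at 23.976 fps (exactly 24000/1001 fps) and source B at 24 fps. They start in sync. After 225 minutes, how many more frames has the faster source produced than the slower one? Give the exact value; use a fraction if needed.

324000/1001 frames

225 min = 13500 s.
A emits 24000/1001 × 13500 = 324000000/1001 frames; B emits 24 × 13500 = 324000.
Difference = 324000/1001 frames (≈ 323.6763); B is ahead of A.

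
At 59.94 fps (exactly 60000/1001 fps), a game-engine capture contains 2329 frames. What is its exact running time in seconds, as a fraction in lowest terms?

2331329/60000 seconds

Running time = 2329 ÷ (60000/1001) = 2329 × 1001/60000 = 2331329/60000 s.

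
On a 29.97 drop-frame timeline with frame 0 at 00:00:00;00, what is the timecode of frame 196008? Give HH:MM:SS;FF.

01:49:00;06

Ten DF minutes hold 17982 frames, so frame 196008 lies in block 10 (frames 179820–197801) with 16188 frames into that block.
The block's first minute is 1800 frames and the rest 1798 each; 16188 frames reaches minute 9, so 10 × 18 + 9 × 2 = 198 labels have been skipped so far.
Adding those back, label number 196008 + 198 = 196206 at 30 labels/s is 6540 s + 6 f = 1 h 49 min 0 s frame 6, i.e. 01:49:00;06.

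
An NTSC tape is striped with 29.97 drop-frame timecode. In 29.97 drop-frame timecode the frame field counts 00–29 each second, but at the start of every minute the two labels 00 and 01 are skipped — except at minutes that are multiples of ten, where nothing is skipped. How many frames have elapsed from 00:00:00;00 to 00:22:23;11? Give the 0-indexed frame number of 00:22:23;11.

As if non-drop at 30 labels/s: (0 × 3600 + 22 × 60 + 23) × 30 + 11 = 40301.
Minute boundaries passed: 22; those not divisible by 10: 22 − 2 = 20; dropped labels = 2 × 20 = 40.
Actual frame index = 40301 − 40 = 40261.

40261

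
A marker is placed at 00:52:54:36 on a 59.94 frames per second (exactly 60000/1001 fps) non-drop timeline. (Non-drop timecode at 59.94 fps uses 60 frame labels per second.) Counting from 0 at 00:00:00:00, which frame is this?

frame 190476

Total seconds to the label: (0 × 3600 + 52 × 60 + 54) = 3174.
Frame index = 3174 × 60 + 36 = 190476.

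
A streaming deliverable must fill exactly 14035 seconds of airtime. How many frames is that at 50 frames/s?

701750 frames

Frames = 14035 × 50 = 701750.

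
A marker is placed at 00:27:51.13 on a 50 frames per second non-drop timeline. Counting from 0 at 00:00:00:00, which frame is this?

Total seconds to the label: (0 × 3600 + 27 × 60 + 51) = 1671.
Frame index = 1671 × 50 + 13 = 83563.

83563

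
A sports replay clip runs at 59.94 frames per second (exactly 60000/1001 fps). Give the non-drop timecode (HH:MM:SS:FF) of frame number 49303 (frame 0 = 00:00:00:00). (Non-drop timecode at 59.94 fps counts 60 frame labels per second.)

00:13:41:43

49303 ÷ 60 = 821 full seconds, remainder 43 frames.
821 s = 0 h 13 min 41 s.
Timecode: 00:13:41:43.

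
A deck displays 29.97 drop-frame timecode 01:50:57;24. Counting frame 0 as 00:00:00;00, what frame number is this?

As if non-drop at 30 labels/s: (1 × 3600 + 50 × 60 + 57) × 30 + 24 = 199734.
Minute boundaries passed: 110; those not divisible by 10: 110 − 11 = 99; dropped labels = 2 × 99 = 198.
Actual frame index = 199734 − 198 = 199536.

199536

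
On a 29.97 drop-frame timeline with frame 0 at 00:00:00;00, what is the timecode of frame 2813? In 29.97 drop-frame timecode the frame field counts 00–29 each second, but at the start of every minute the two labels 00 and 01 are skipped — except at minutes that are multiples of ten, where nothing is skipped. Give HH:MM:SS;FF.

00:01:33;25

Each 10-minute DF block holds 10 × 60 × 30 − 9 × 2 = 17982 frames. 2813 ÷ 17982 → 0 full blocks, remainder 2813.
Within the partial block the first minute is 1800 frames and each further minute 1798, so 1 further minute boundary passed. Total skipped labels = 18 × 0 + 2 × 1 = 2.
Non-drop label index = 2813 + 2 = 2815; at 30 labels/s that is 00:01:33:25, i.e. DF 00:01:33;25.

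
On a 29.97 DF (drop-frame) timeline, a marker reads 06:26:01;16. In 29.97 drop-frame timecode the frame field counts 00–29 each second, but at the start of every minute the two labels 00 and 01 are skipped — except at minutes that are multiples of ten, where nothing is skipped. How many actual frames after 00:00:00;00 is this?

As if non-drop at 30 labels/s: (6 × 3600 + 26 × 60 + 1) × 30 + 16 = 694846.
Minute boundaries passed: 386; those not divisible by 10: 386 − 38 = 348; dropped labels = 2 × 348 = 696.
Actual frame index = 694846 − 696 = 694150.

694150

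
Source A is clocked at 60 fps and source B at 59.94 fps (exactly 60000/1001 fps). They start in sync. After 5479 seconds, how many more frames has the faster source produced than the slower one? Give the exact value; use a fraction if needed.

A emits 60 × 5479 = 328740 frames; B emits 60000/1001 × 5479 = 328740000/1001.
Difference = 328740/1001 frames (≈ 328.4116); B is behind A.

328740/1001 frames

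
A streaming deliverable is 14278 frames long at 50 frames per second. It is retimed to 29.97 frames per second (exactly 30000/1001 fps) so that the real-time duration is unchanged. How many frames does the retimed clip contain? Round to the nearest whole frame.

8558 frames

Frames at target rate = 14278 × (30000/1001) / (50) = 778800/91 ≈ 8558.242.
Nearest whole frame: 8558.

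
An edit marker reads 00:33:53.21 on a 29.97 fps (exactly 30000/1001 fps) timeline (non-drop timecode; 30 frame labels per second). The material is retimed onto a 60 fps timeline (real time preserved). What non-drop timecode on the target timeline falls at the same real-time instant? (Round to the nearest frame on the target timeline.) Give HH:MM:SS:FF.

Source frame index: (0×3600 + 33×60 + 53) × 30 + 21 = 61011.
Real time: 61011 / (30000/1001) = 20357337/10000 s.
Target frame: (20357337/10000) × (60) = 61072011/500 ≈ 122144.022 → 122144.
At 60 labels/s: frame 122144 → 00:33:55:44.

00:33:55:44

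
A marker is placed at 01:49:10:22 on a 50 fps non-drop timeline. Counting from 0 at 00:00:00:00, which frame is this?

frame 327522

Total seconds to the label: (1 × 3600 + 49 × 60 + 10) = 6550.
Frame index = 6550 × 50 + 22 = 327522.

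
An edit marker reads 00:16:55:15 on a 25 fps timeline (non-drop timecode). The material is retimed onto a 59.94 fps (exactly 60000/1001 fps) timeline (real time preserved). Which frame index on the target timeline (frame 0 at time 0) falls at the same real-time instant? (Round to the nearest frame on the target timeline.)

frame 60875

Source frame index: (0×3600 + 16×60 + 55) × 25 + 15 = 25390.
Real time: 25390 / (25) = 5078/5 s.
Target frame: (5078/5) × (60000/1001) = 60936000/1001 ≈ 60875.125 → 60875.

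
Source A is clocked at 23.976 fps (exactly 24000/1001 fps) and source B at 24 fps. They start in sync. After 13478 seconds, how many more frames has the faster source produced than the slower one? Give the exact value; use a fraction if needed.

323472/1001 frames

A emits 24000/1001 × 13478 = 323472000/1001 frames; B emits 24 × 13478 = 323472.
Difference = 323472/1001 frames (≈ 323.1489); B is ahead of A.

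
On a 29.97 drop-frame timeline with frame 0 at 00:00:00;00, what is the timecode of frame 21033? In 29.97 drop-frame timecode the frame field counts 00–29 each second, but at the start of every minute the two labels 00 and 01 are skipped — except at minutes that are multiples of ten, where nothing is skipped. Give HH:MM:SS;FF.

00:11:41;23

Ten DF minutes hold 17982 frames, so frame 21033 lies in block 1 (frames 17982–35963) with 3051 frames into that block.
The block's first minute is 1800 frames and the rest 1798 each; 3051 frames reaches minute 1, so 1 × 18 + 1 × 2 = 20 labels have been skipped so far.
Adding those back, label number 21033 + 20 = 21053 at 30 labels/s is 701 s + 23 f = 0 h 11 min 41 s frame 23, i.e. 00:11:41;23.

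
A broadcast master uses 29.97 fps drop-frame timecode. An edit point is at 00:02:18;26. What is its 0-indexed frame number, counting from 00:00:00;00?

4162

Complete 10-minute blocks: 0, each 17982 frames → 0.
Remaining 2 whole minutes in the current block: 1800 + 1 × 1798 = 3598 frames.
Within the current minute: 18 × 30 + 26 − 2 = 564 (labels ;00/;01 skipped at this minute). Total = 0 + 3598 + 564 = 4162.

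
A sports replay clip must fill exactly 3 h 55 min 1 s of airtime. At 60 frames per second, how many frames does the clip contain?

846060 frames

3 h 55 min 1 s = 14101 s.
Frames = 14101 × 60 = 846060.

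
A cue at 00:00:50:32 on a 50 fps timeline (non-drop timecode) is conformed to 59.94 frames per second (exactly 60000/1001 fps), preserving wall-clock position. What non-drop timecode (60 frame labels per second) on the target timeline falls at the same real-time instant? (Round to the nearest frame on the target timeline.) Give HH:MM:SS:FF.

00:00:50:35

Source frame index: (0×3600 + 0×60 + 50) × 50 + 32 = 2532.
Real time: 2532 / (50) = 1266/25 s.
Target frame: (1266/25) × (60000/1001) = 3038400/1001 ≈ 3035.365 → 3035.
At 60 labels/s: frame 3035 → 00:00:50:35.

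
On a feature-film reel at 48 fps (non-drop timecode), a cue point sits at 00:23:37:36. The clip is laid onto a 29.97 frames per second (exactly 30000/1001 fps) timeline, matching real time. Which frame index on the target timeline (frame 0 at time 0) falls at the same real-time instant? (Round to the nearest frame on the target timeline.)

Source frame index: (0×3600 + 23×60 + 37) × 48 + 36 = 68052.
Real time: 68052 / (48) = 5671/4 s.
Target frame: (5671/4) × (30000/1001) = 42532500/1001 ≈ 42490.010 → 42490.

frame 42490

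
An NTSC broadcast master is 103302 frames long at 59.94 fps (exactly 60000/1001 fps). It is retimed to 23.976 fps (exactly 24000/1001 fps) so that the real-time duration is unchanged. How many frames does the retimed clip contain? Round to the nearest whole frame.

41321 frames

Frames at target rate = 103302 × (24000/1001) / (60000/1001) = 206604/5 ≈ 41320.800.
Nearest whole frame: 41321.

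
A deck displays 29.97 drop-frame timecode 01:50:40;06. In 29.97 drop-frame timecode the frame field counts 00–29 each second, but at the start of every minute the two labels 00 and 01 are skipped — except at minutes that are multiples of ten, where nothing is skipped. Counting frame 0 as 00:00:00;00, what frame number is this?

As if non-drop at 30 labels/s: (1 × 3600 + 50 × 60 + 40) × 30 + 6 = 199206.
Minute boundaries passed: 110; those not divisible by 10: 110 − 11 = 99; dropped labels = 2 × 99 = 198.
Actual frame index = 199206 − 198 = 199008.

199008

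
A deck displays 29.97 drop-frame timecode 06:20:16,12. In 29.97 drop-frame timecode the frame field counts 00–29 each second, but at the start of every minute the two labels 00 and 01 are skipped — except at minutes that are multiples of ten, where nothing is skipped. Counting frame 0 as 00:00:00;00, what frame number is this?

683808

Complete 10-minute blocks: 38, each 17982 frames → 683316.
Remaining 0 whole minutes in the current block: 0 frames.
Within the current minute: 16 × 30 + 12 = 492. Total = 683316 + 0 + 492 = 683808.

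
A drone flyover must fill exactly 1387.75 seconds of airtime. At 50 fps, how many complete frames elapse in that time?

Frames = 1387.75 × 50 = 138775/2 ≈ 69387.5000.
Complete frames: 69387.

69387 frames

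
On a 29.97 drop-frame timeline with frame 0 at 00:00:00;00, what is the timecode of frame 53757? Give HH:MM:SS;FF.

00:29:53;21

Ten DF minutes hold 17982 frames, so frame 53757 lies in block 2 (frames 35964–53945) with 17793 frames into that block.
The block's first minute is 1800 frames and the rest 1798 each; 17793 frames reaches minute 9, so 2 × 18 + 9 × 2 = 54 labels have been skipped so far.
Adding those back, label number 53757 + 54 = 53811 at 30 labels/s is 1793 s + 21 f = 0 h 29 min 53 s frame 21, i.e. 00:29:53;21.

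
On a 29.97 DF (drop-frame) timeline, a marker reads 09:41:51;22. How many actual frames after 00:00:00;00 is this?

1046306

As if non-drop at 30 labels/s: (9 × 3600 + 41 × 60 + 51) × 30 + 22 = 1047352.
Minute boundaries passed: 581; those not divisible by 10: 581 − 58 = 523; dropped labels = 2 × 523 = 1046.
Actual frame index = 1047352 − 1046 = 1046306.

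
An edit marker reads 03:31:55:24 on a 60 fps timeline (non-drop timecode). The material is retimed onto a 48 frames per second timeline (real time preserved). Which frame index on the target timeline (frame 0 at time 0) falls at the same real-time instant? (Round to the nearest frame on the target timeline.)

frame 610339

Source frame index: (3×3600 + 31×60 + 55) × 60 + 24 = 762924.
Real time: 762924 / (60) = 63577/5 s.
Target frame: (63577/5) × (48) = 3051696/5 ≈ 610339.200 → 610339.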